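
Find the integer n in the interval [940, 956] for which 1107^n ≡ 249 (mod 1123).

944

Compute 1107^940 mod 1123 = 9, then multiply by 1107 repeatedly:
  1107^940=9  1107^941=979  1107^942=58  1107^943=195  1107^944=249
Found 249 at exponent 944.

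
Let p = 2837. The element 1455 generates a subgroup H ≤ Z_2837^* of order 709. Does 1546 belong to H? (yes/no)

no

1546 ∈ ⟨1455⟩ iff 1546^709 ≡ 1 (mod 2837), since |⟨1455⟩| = 709.
1546^709 mod 2837 = 416.
Since 416 ≠ 1, 1546 does not lie in the subgroup.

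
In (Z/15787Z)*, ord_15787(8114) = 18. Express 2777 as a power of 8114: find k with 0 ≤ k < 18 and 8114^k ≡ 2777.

14

Successive powers of 8114 modulo 15787:
  8114^0=1  8114^1=8114  8114^2=5206  8114^3=11259  8114^4=11944  8114^5=13010
  8114^6=11258  8114^7=3830  8114^8=7804  8114^9=15786  8114^10=7673  8114^11=10581
  8114^12=4528  8114^13=3843  8114^14=2777
So 8114^14 ≡ 2777 (mod 15787), giving k = 14.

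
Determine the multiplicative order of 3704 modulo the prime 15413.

The order of 3704 must divide p − 1 = 15412 = 2^2 · 3853.
Divisors: 1, 2, 4, 3853, 7706, 15412.
Check each in increasing order: 3704^1 ≡ 3704;  3704^2 ≡ 2046;  3704^4 ≡ 9193;  3704^3853 ≡ 8717;  3704^7706 ≡ 15412;  3704^15412 ≡ 1.
Smallest exponent giving 1 is 15412.

15412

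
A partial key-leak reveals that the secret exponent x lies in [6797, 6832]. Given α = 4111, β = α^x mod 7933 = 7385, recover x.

6827

Compute 4111^6797 mod 7933 = 7630, then multiply by 4111 repeatedly:
  4111^6797=7630  4111^6798=7781  4111^6799=1835  4111^6800=7335  4111^6801=852
  4111^6802=4119  4111^6803=4187  4111^6804=6080  4111^6805=5930  4111^6806=121
  4111^6807=5585  4111^6808=1833  4111^6809=7046  4111^6810=2723  4111^6811=790
  4111^6812=3093  4111^6813=6657  4111^6814=6010  4111^6815=3748  4111^6816=2142
  4111^6817=132  4111^6818=3208  4111^6819=3442  4111^6820=5523  4111^6821=807
  4111^6822=1583  4111^6823=2653  4111^6824=6541  4111^6825=5114  4111^6826=1204
  4111^6827=7385
Found 7385 at exponent 6827.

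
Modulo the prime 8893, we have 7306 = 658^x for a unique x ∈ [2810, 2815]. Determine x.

Compute 658^2810 mod 8893 = 8086, then multiply by 658 repeatedly:
  658^2810=8086  658^2811=2574  658^2812=4022  658^2813=5255  658^2814=7306
Found 7306 at exponent 2814.

2814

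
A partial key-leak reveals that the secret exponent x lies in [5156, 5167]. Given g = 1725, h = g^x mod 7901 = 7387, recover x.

Compute 1725^5156 mod 7901 = 7366, then multiply by 1725 repeatedly:
  1725^5156=7366  1725^5157=1542  1725^5158=5214  1725^5159=2812  1725^5160=7387
Found 7387 at exponent 5160.

5160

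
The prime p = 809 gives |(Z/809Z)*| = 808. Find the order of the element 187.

404

The order of 187 must divide p − 1 = 808 = 2^3 · 101.
Divisors: 1, 2, 4, 8, 101, 202, 404, 808.
Check each in increasing order: 187^1 ≡ 187;  187^2 ≡ 182;  187^4 ≡ 764;  187^8 ≡ 407;  187^101 ≡ 491;  187^202 ≡ 808;  187^404 ≡ 1.
Smallest exponent giving 1 is 404.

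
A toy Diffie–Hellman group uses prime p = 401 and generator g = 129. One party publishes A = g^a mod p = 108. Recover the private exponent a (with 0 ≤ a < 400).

265

Baby-step giant-step with m = ceil(sqrt(400)) = 20.
Baby table (129^j mod 401 for j=0..19):
  0:1  1:129  2:200  3:136  4:301  5:333  6:50  7:34
  8:376  9:384  10:213  11:209  12:94  13:96  14:354  15:353
  16:224  17:24  18:289  19:389
Giant step factor: 129^(-20) ≡ 222 (mod 401).
Scan 108·222^i mod 401 for i = 0, 1, …:
  i=0: 108   i=1: 317   i=2: 199   i=3: 68
  i=4: 259   i=5: 155   i=6: 325   i=7: 371
  i=8: 157   i=9: 368   i=10: 293   i=11: 84
  i=12: 202   i=13: 333
Match at i=13, j=5: a = 13·20 + 5 = 265.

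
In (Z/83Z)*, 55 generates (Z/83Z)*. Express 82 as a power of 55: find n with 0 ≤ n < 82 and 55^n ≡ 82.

41

Baby-step giant-step with m = ceil(sqrt(82)) = 10.
Baby table (55^j mod 83 for j=0..9):
  0:1  1:55  2:37  3:43  4:41  5:14  6:23  7:20
  8:21  9:76
Giant step factor: 55^(-10) ≡ 36 (mod 83).
Scan 82·36^i mod 83 for i = 0, 1, …:
  i=0: 82   i=1: 47   i=2: 32   i=3: 73
  i=4: 55
Match at i=4, j=1: n = 4·10 + 1 = 41.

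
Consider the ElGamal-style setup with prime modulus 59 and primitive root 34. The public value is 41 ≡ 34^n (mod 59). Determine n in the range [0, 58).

6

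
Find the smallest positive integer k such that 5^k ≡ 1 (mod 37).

36

The order of 5 must divide p − 1 = 36 = 2^2 · 3^2.
Divisors: 1, 2, 3, 4, 6, 9, 12, 18, 36.
Check each in increasing order: 5^1 ≡ 5;  5^2 ≡ 25;  5^3 ≡ 14;  5^4 ≡ 33;  5^6 ≡ 11;  5^9 ≡ 6;  5^12 ≡ 10;  5^18 ≡ 36;  5^36 ≡ 1.
Smallest exponent giving 1 is 36.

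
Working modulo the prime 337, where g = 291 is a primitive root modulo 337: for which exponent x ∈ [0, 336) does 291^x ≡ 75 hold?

Baby-step giant-step with m = ceil(sqrt(336)) = 19.
Baby table (291^j mod 337 for j=0..18):
  0:1  1:291  2:94  3:57  4:74  5:303  6:216  7:174
  8:84  9:180  10:145  11:70  12:150  13:177  14:283  15:125
  16:316  17:292  18:48
Giant step factor: 291^(-19) ≡ 154 (mod 337).
Scan 75·154^i mod 337 for i = 0, 1, …:
  i=0: 75   i=1: 92   i=2: 14   i=3: 134
  i=4: 79   i=5: 34   i=6: 181   i=7: 240
  i=8: 227   i=9: 247     …   i=13: 40
  i=14: 94
Match at i=14, j=2: x = 14·19 + 2 = 268.

268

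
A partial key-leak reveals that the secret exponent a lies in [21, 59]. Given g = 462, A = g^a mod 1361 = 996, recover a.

41

Compute 462^21 mod 1361 = 380, then multiply by 462 repeatedly:
  462^21=380  462^22=1352  462^23=1286  462^24=736  462^25=1143
  462^26=1359  462^27=437  462^28=466  462^29=254  462^30=302
  462^31=702  462^32=406  462^33=1115  462^34=672  462^35=156
  462^36=1300  462^37=399  462^38=603  462^39=942  462^40=1045
  462^41=996
Found 996 at exponent 41.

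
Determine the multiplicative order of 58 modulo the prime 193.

192

The order of 58 must divide p − 1 = 192 = 2^6 · 3.
Divisors: 1, 2, 3, 4, 6, 8, 12, 16, 24, 32, 48, 64, 96, 192.
Check each in increasing order: 58^1 ≡ 58;  58^2 ≡ 83;  58^3 ≡ 182;  58^4 ≡ 134;  58^6 ≡ 121;  58^8 ≡ 7;  58^12 ≡ 166;  58^16 ≡ 49;  58^24 ≡ 150;  58^32 ≡ 85;  58^48 ≡ 112;  58^64 ≡ 84;  58^96 ≡ 192;  58^192 ≡ 1.
Smallest exponent giving 1 is 192.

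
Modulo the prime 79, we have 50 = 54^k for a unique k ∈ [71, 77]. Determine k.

Compute 54^71 mod 79 = 68, then multiply by 54 repeatedly:
  54^71=68  54^72=38  54^73=77  54^74=50
Found 50 at exponent 74.

74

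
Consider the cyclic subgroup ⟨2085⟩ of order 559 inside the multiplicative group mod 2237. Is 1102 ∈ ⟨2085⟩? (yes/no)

yes

1102 ∈ ⟨2085⟩ iff 1102^559 ≡ 1 (mod 2237), since |⟨2085⟩| = 559.
1102^559 mod 2237 = 1.
Since 1 = 1, 1102 lies in the subgroup.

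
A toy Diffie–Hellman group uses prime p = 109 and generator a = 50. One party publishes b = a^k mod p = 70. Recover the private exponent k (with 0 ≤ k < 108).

37

Baby-step giant-step with m = ceil(sqrt(108)) = 11.
Baby table (50^j mod 109 for j=0..10):
  0:1  1:50  2:102  3:86  4:49  5:52  6:93  7:72
  8:3  9:41  10:88
Giant step factor: 50^(-11) ≡ 30 (mod 109).
Scan 70·30^i mod 109 for i = 0, 1, …:
  i=0: 70   i=1: 29   i=2: 107   i=3: 49
Match at i=3, j=4: k = 3·11 + 4 = 37.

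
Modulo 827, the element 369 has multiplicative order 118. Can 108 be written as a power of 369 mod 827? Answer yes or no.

108 ∈ ⟨369⟩ iff 108^118 ≡ 1 (mod 827), since |⟨369⟩| = 118.
108^118 mod 827 = 1.
Since 1 = 1, 108 lies in the subgroup.

yes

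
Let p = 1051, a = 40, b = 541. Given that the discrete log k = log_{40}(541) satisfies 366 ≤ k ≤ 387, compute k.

Compute 40^366 mod 1051 = 412, then multiply by 40 repeatedly:
  40^366=412  40^367=715  40^368=223  40^369=512  40^370=511
  40^371=471  40^372=973  40^373=33  40^374=269  40^375=250
  40^376=541
Found 541 at exponent 376.

376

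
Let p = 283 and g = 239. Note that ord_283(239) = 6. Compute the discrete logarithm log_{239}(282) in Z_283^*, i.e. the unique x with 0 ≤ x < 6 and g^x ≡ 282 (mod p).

3

Successive powers of 239 modulo 283:
  239^0=1  239^1=239  239^2=238  239^3=282
So 239^3 ≡ 282 (mod 283), giving x = 3.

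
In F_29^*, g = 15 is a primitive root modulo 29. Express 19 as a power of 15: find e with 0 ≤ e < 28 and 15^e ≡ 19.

19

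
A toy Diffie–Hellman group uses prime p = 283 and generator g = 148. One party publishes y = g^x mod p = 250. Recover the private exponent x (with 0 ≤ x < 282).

12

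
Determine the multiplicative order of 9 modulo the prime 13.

3

The order of 9 must divide p − 1 = 12 = 2^2 · 3.
Divisors: 1, 2, 3, 4, 6, 12.
Check each in increasing order: 9^1 ≡ 9;  9^2 ≡ 3;  9^3 ≡ 1.
Smallest exponent giving 1 is 3.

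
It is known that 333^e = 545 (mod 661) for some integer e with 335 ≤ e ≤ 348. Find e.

346

Compute 333^335 mod 661 = 584, then multiply by 333 repeatedly:
  333^335=584  333^336=138  333^337=345  333^338=532  333^339=8
  333^340=20  333^341=50  333^342=125  333^343=643  333^344=616
  333^345=218  333^346=545
Found 545 at exponent 346.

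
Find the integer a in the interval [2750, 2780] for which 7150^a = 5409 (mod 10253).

2778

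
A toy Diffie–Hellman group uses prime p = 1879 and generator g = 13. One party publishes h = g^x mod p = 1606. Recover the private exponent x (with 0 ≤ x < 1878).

1503

Baby-step giant-step with m = ceil(sqrt(1878)) = 44.
Baby table (13^j mod 1879 for j=0..43):
  0:1  1:13  2:169  3:318  4:376  5:1130  6:1537  7:1191
  8:451  9:226  10:1059  11:614  12:466  13:421  14:1715  15:1626
  16:469  17:460  18:343  19:701  20:1597  21:92  22:1196  23:516
  24:1071  25:770  26:615  27:479  28:590  29:154  30:123  31:1599
  32:118  33:1534  34:1152  35:1823  36:1151  37:1810  38:982  39:1492
  40:606  41:362  42:948  43:1050
Giant step factor: 13^(-44) ≡ 431 (mod 1879).
Scan 1606·431^i mod 1879 for i = 0, 1, …:
  i=0: 1606   i=1: 714   i=2: 1457   i=3: 381
  i=4: 738   i=5: 527   i=6: 1657   i=7: 147
  i=8: 1350   i=9: 1239     …   i=33: 42
  i=34: 1191
Match at i=34, j=7: x = 34·44 + 7 = 1503.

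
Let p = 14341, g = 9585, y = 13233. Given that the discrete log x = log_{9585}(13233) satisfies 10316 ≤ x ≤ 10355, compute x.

Compute 9585^10316 mod 14341 = 3954, then multiply by 9585 repeatedly:
  9585^10316=3954  9585^10317=10168  9585^10318=13185  9585^10319=5333  9585^10320=5481
  9585^10321=4302  9585^10322=4295  9585^10323=8905  9585^10324=11134  9585^10325=8009
  9585^10326=13233
Found 13233 at exponent 10326.

10326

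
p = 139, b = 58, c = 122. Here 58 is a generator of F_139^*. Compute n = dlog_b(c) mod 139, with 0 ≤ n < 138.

28

Baby-step giant-step with m = ceil(sqrt(138)) = 12.
Baby table (58^j mod 139 for j=0..11):
  0:1  1:58  2:28  3:95  4:89  5:19  6:129  7:115
  8:137  9:23  10:83  11:88
Giant step factor: 58^(-12) ≡ 57 (mod 139).
Scan 122·57^i mod 139 for i = 0, 1, …:
  i=0: 122   i=1: 4   i=2: 89
Match at i=2, j=4: n = 2·12 + 4 = 28.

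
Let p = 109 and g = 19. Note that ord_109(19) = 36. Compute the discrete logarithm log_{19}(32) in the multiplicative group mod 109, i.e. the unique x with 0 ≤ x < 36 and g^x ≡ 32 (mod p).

Successive powers of 19 modulo 109:
  19^0=1  19^1=19  19^2=34  19^3=101  19^4=66  19^5=55
  19^6=64  19^7=17  19^8=105  19^9=33  19^10=82  19^11=32
So 19^11 ≡ 32 (mod 109), giving x = 11.

11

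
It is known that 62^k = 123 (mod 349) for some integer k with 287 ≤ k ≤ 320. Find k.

290

Compute 62^287 mod 349 = 319, then multiply by 62 repeatedly:
  62^287=319  62^288=234  62^289=199  62^290=123
Found 123 at exponent 290.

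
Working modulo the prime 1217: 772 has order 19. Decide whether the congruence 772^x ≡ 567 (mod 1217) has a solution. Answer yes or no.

no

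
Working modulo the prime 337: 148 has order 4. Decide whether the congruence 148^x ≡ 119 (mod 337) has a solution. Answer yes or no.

no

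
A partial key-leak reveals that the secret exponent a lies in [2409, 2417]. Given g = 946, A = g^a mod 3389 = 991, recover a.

Compute 946^2409 mod 3389 = 2766, then multiply by 946 repeatedly:
  946^2409=2766  946^2410=328  946^2411=1889  946^2412=991
Found 991 at exponent 2412.

2412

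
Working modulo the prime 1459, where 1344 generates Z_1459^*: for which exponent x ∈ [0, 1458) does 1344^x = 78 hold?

Baby-step giant-step with m = ceil(sqrt(1458)) = 39.
Baby table (1344^j mod 1459 for j=0..38):
  0:1  1:1344  2:94  3:862  4:82  5:783  6:413  7:652
  8:888  9:10  10:309  11:940  12:1325  13:820  14:535  15:1212
  16:684  17:126  18:100  19:172  20:646  21:119  22:905  23:973
  24:448  25:1004  26:1260  27:1000  28:261  29:624  30:1190  31:296
  32:976  33:103  34:1286  35:928  36:1246  37:1151  38:404
Giant step factor: 1344^(-39) ≡ 32 (mod 1459).
Scan 78·32^i mod 1459 for i = 0, 1, …:
  i=0: 78   i=1: 1037   i=2: 1086   i=3: 1195
  i=4: 306   i=5: 1038   i=6: 1118   i=7: 760
  i=8: 976
Match at i=8, j=32: x = 8·39 + 32 = 344.

344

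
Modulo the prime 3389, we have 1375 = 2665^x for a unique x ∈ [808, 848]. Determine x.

840

Compute 2665^808 mod 3389 = 1602, then multiply by 2665 repeatedly:
  2665^808=1602  2665^809=2579  2665^810=143  2665^811=1527  2665^812=2655
  2665^813=2732  2665^814=1208  2665^815=3159  2665^816=459  2665^817=3195
  2665^818=1507  2665^819=190  2665^820=1389  2665^821=897  2665^822=1260
  2665^823=2790  2665^824=3273  2665^825=2648  2665^826=1022  2665^827=2263
  2665^828=1864  2665^829=2675  2665^830=1808  2665^831=2551  2665^832=81
  2665^833=2358  2665^834=864  2665^835=1429  2665^836=2438  2665^837=557
  2665^838=23  2665^839=293  2665^840=1375
Found 1375 at exponent 840.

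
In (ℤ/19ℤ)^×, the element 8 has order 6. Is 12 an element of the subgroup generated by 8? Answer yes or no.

yes

⟨8⟩ has order 6; its elements mod 19 are {1, 7, 8, 11, 12, 18}.
12 is in this set.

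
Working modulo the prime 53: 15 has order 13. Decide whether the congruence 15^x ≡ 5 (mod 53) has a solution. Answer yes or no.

5 ∈ ⟨15⟩ iff 5^13 ≡ 1 (mod 53), since |⟨15⟩| = 13.
5^13 mod 53 = 23.
Since 23 ≠ 1, 5 does not lie in the subgroup.

no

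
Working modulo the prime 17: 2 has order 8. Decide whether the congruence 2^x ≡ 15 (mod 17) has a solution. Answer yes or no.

yes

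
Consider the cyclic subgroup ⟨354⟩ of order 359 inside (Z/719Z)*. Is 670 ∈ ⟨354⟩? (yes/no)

670 ∈ ⟨354⟩ iff 670^359 ≡ 1 (mod 719), since |⟨354⟩| = 359.
670^359 mod 719 = 718.
Since 718 ≠ 1, 670 does not lie in the subgroup.

no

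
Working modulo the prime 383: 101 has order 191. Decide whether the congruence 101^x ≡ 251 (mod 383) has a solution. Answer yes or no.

yes

251 ∈ ⟨101⟩ iff 251^191 ≡ 1 (mod 383), since |⟨101⟩| = 191.
251^191 mod 383 = 1.
Since 1 = 1, 251 lies in the subgroup.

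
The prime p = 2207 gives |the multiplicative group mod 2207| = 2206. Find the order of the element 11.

The order of 11 must divide p − 1 = 2206 = 2 · 1103.
Divisors: 1, 2, 1103, 2206.
Check each in increasing order: 11^1 ≡ 11;  11^2 ≡ 121;  11^1103 ≡ 1.
Smallest exponent giving 1 is 1103.

1103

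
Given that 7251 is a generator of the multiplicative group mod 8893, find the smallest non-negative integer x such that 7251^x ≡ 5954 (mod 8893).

1952

Baby-step giant-step with m = ceil(sqrt(8892)) = 95.
Baby table (7251^j mod 8893 for j=0..94):
  0:1  1:7251  2:1585  3:3079  4:4399  5:6851  6:303  7:482
  8:33  9:8065  10:7840  11:3784  12:2879  13:3758  14:1106  15:7013
  16:1089  17:8248  18:823  19:370  20:6077  21:8405  22:926  23:211
  24:365  25:5394  26:480  27:3317  28:4895  29:1682  30:3879  31:6963
  32:3152  33:142  34:6947  35:2745  36:1461  37:2148  38:3505  39:7454
  40:6193  41:4686  42:6926  43:1655  44:3748  45:8633  46:56  47:5871
  48:8723  49:3457  50:6233  51:1257  52:8075  53:313  54:1848  55:6990
  56:3283  57:7365  58:1150  59:5909  60:8578  61:1436  62:7626  63:8345
  64:1623  65:2934  66:2378  67:8244  68:7391  69:2923  70:2654  71:8595
  72:201  73:7892  74:7330  75:5262  76:3792  77:7529  78:7545  79:7952
  80:6633  81:2539  82:1779  83:4679  84:634  85:8346  86:8874  87:4519
  88:5457  89:3750  90:5349  91:3226  92:3136  93:8628  94:8266
Giant step factor: 7251^(-95) ≡ 2706 (mod 8893).
Scan 5954·2706^i mod 8893 for i = 0, 1, …:
  i=0: 5954   i=1: 6301   i=2: 2625   i=3: 6636
  i=4: 2049   i=5: 4255   i=6: 6488   i=7: 1746
  i=8: 2493   i=9: 5164     …   i=19: 8288
  i=20: 8075
Match at i=20, j=52: x = 20·95 + 52 = 1952.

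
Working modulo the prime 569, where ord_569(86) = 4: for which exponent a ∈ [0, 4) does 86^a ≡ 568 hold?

Successive powers of 86 modulo 569:
  86^0=1  86^1=86  86^2=568
So 86^2 ≡ 568 (mod 569), giving a = 2.

2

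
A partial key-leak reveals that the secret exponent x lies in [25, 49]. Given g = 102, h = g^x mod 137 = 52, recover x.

Compute 102^25 mod 137 = 3, then multiply by 102 repeatedly:
  102^25=3  102^26=32  102^27=113  102^28=18  102^29=55
  102^30=130  102^31=108  102^32=56  102^33=95  102^34=100
  102^35=62  102^36=22  102^37=52
Found 52 at exponent 37.

37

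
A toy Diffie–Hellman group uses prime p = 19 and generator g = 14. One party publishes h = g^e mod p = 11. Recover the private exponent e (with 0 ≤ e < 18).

Successive powers of 14 modulo 19:
  14^0=1  14^1=14  14^2=6  14^3=8  14^4=17  14^5=10
  14^6=7  14^7=3  14^8=4  14^9=18  14^10=5  14^11=13
  14^12=11
So 14^12 ≡ 11 (mod 19), giving e = 12.

12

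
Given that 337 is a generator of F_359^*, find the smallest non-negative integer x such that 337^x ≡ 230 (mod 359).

Baby-step giant-step with m = ceil(sqrt(358)) = 19.
Baby table (337^j mod 359 for j=0..18):
  0:1  1:337  2:125  3:122  4:188  5:172  6:165  7:319
  8:162  9:26  10:146  11:19  12:300  13:221  14:164  15:341
  16:37  17:263  18:317
Giant step factor: 337^(-19) ≡ 61 (mod 359).
Scan 230·61^i mod 359 for i = 0, 1, …:
  i=0: 230   i=1: 29   i=2: 333   i=3: 209
  i=4: 184   i=5: 95   i=6: 51   i=7: 239
  i=8: 219   i=9: 76   i=10: 328   i=11: 263
Match at i=11, j=17: x = 11·19 + 17 = 226.

226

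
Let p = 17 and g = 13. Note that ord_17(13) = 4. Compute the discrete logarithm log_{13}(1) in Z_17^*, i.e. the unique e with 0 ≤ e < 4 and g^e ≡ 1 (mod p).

0

Successive powers of 13 modulo 17:
  13^0=1
So 13^0 ≡ 1 (mod 17), giving e = 0.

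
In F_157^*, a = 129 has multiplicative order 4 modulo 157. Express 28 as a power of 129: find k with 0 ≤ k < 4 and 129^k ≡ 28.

3

Successive powers of 129 modulo 157:
  129^0=1  129^1=129  129^2=156  129^3=28
So 129^3 ≡ 28 (mod 157), giving k = 3.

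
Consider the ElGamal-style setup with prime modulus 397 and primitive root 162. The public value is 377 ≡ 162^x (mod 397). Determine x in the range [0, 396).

287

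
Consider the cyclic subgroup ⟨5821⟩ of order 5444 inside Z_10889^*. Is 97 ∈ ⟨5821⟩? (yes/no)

yes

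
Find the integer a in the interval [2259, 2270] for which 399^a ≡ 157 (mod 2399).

2268

Compute 399^2259 mod 2399 = 1160, then multiply by 399 repeatedly:
  399^2259=1160  399^2260=2232  399^2261=539  399^2262=1550  399^2263=1907
  399^2264=410  399^2265=458  399^2266=418  399^2267=1251  399^2268=157
Found 157 at exponent 2268.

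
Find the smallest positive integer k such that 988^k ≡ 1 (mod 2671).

267

The order of 988 must divide p − 1 = 2670 = 2 · 3 · 5 · 89.
Divisors: 1, 2, 3, 5, 6, 10, 15, 30, 89, 178, 267, 445, 534, 890, 1335, 2670.
Check each in increasing order: 988^1 ≡ 988;  988^2 ≡ 1229;  988^3 ≡ 1618;  988^5 ≡ 1298;  988^6 ≡ 344;  988^10 ≡ 2074;  988^15 ≡ 2355;  988^30 ≡ 1029;  988^89 ≡ 2126;  988^178 ≡ 544;  988^267 ≡ 1.
Smallest exponent giving 1 is 267.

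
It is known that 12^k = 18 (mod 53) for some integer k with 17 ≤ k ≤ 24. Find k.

21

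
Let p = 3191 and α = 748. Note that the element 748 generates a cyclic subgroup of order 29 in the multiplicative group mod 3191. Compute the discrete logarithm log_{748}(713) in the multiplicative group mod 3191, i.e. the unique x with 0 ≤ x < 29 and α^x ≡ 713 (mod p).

Successive powers of 748 modulo 3191:
  748^0=1  748^1=748  748^2=1079  748^3=2960  748^4=2717  748^5=2840
  748^6=2305  748^7=1000  748^8=1306  748^9=442  748^10=1943  748^11=1459
  748^12=10  748^13=1098  748^14=1217  748^15=881  748^16=1642  748^17=2872
  748^18=713
So 748^18 ≡ 713 (mod 3191), giving x = 18.

18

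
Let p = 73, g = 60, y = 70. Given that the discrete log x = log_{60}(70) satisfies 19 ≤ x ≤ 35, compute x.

30

Compute 60^19 mod 73 = 59, then multiply by 60 repeatedly:
  60^19=59  60^20=36  60^21=43  60^22=25  60^23=40
  60^24=64  60^25=44  60^26=12  60^27=63  60^28=57
  60^29=62  60^30=70
Found 70 at exponent 30.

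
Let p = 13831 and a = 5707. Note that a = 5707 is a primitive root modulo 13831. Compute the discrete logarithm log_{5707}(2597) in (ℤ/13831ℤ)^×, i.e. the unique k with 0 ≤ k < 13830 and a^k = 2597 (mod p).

Baby-step giant-step with m = ceil(sqrt(13830)) = 118.
Baby table (5707^j mod 13831 for j=0..117):
  0:1  1:5707  2:11675  3:5298  4:1120  5:1918  6:5705  7:261
  8:9610  9:4355  10:13509  11:1869  12:2682  13:9088  14:12797  15:4799
  16:2513  17:12775  18:3724  19:8452  20:6867  21:6746  22:7749  23:5836
  24:1004  25:3794  26:6843  27:8088  28:4169  29:3163  30:1786  31:13086
  32:8233  33:1824  34:8656  35:9291  36:9514  37:9723  38:13020  39:5008
  40:5810  41:4763  42:4526  43:7405  44:6630  45:9625  46:6974  47:8831
  48:12184  49:5651  50:10196  51:1555  52:8714  53:8353  54:8945  55:12725
  56:8825  57:5604  58:4756  59:6070  60:8666  61:11037  62:1785  63:7379
  64:10389  65:10357  66:7536  67:7373  68:3809  69:9462  70:3410  71:653
  72:6132  73:2894  74:1844  75:12148  76:7664  77:4826  78:4461  79:9887
  80:8460  81:11030  82:3329  83:8640  84:965  85:2517  86:7941  87:8931
  88:1982  89:11347  90:587  91:2907  92:6880  93:11782  94:7383  95:5555
  96:1733  97:1066  98:11853  99:11481  100:4620  101:4454  102:11431  103:9721
  104:1606  105:9320  106:9045  107:2523  108:690  109:9826  110:6108  111:4236
  112:12095  113:9475  114:8446  115:287  116:5851  117:3623
Giant step factor: 5707^(-118) ≡ 10561 (mod 13831).
Scan 2597·10561^i mod 13831 for i = 0, 1, …:
  i=0: 2597   i=1: 44   i=2: 8261   i=3: 12304
  i=4: 299   i=5: 4271   i=6: 3140   i=7: 8633
  i=8: 12992   i=9: 4992     …   i=105: 7595
  i=106: 4826
Match at i=106, j=77: k = 106·118 + 77 = 12585.

12585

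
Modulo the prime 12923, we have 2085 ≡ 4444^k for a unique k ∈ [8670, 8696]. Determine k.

Compute 4444^8670 mod 12923 = 9546, then multiply by 4444 repeatedly:
  4444^8670=9546  4444^8671=9138  4444^8672=5206  4444^8673=3294  4444^8674=9700
  4444^8675=8595  4444^8676=8715  4444^8677=12152  4444^8678=11194  4444^8679=5509
  4444^8680=5834  4444^8681=2758  4444^8682=5548  4444^8683=11151  4444^8684=8262
  4444^8685=2085
Found 2085 at exponent 8685.

8685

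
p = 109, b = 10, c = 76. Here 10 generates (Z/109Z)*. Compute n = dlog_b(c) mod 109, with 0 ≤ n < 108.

81

Baby-step giant-step with m = ceil(sqrt(108)) = 11.
Baby table (10^j mod 109 for j=0..10):
  0:1  1:10  2:100  3:19  4:81  5:47  6:34  7:13
  8:21  9:101  10:29
Giant step factor: 10^(-11) ≡ 53 (mod 109).
Scan 76·53^i mod 109 for i = 0, 1, …:
  i=0: 76   i=1: 104   i=2: 62   i=3: 16
  i=4: 85   i=5: 36   i=6: 55   i=7: 81
Match at i=7, j=4: n = 7·11 + 4 = 81.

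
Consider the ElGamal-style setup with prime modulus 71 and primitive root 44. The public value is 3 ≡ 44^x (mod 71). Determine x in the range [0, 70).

Baby-step giant-step with m = ceil(sqrt(70)) = 9.
Baby table (44^j mod 71 for j=0..8):
  0:1  1:44  2:19  3:55  4:6  5:51  6:43  7:46
  8:36
Giant step factor: 44^(-9) ≡ 42 (mod 71).
Scan 3·42^i mod 71 for i = 0, 1, …:
  i=0: 3   i=1: 55
Match at i=1, j=3: x = 1·9 + 3 = 12.

12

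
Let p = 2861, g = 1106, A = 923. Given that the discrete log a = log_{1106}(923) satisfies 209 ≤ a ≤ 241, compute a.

227

Compute 1106^209 mod 2861 = 1449, then multiply by 1106 repeatedly:
  1106^209=1449  1106^210=434  1106^211=2217  1106^212=125  1106^213=922
  1106^214=1216  1106^215=226  1106^216=1049  1106^217=1489  1106^218=1759
  1106^219=2835  1106^220=2715  1106^221=1601  1106^222=2608  1106^223=560
  1106^224=1384  1106^225=69  1106^226=1928  1106^227=923
Found 923 at exponent 227.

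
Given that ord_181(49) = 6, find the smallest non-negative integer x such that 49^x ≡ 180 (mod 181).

3

Successive powers of 49 modulo 181:
  49^0=1  49^1=49  49^2=48  49^3=180
So 49^3 ≡ 180 (mod 181), giving x = 3.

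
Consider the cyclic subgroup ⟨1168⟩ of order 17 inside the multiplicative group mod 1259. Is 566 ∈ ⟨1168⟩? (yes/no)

yes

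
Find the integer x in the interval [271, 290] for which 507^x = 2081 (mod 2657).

286

Compute 507^271 mod 2657 = 1705, then multiply by 507 repeatedly:
  507^271=1705  507^272=910  507^273=1709  507^274=281  507^275=1646
  507^276=224  507^277=1974  507^278=1786  507^279=2122  507^280=2426
  507^281=2448  507^282=317  507^283=1299  507^284=2314  507^285=1461
  507^286=2081
Found 2081 at exponent 286.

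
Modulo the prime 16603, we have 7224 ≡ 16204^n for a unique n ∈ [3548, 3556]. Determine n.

3556

Compute 16204^3548 mod 16603 = 14625, then multiply by 16204 repeatedly:
  16204^3548=14625  16204^3549=8881  16204^3550=9523  16204^3551=2410  16204^3552=1384
  16204^3553=12286  16204^3554=12374  16204^3555=10468  16204^3556=7224
Found 7224 at exponent 3556.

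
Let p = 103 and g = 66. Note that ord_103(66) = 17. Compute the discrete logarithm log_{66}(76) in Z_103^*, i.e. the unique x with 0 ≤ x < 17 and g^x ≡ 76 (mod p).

Successive powers of 66 modulo 103:
  66^0=1  66^1=66  66^2=30  66^3=23  66^4=76
So 66^4 ≡ 76 (mod 103), giving x = 4.

4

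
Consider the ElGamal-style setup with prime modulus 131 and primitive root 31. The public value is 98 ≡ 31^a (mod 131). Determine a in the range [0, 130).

47

Baby-step giant-step with m = ceil(sqrt(130)) = 12.
Baby table (31^j mod 131 for j=0..11):
  0:1  1:31  2:44  3:54  4:102  5:18  6:34  7:6
  8:55  9:2  10:62  11:88
Giant step factor: 31^(-12) ≡ 74 (mod 131).
Scan 98·74^i mod 131 for i = 0, 1, …:
  i=0: 98   i=1: 47   i=2: 72   i=3: 88
Match at i=3, j=11: a = 3·12 + 11 = 47.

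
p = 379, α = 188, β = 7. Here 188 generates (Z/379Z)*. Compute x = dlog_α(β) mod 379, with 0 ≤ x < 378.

47

Baby-step giant-step with m = ceil(sqrt(378)) = 20.
Baby table (188^j mod 379 for j=0..19):
  0:1  1:188  2:97  3:44  4:313  5:99  6:41  7:128
  8:187  9:288  10:326  11:269  12:165  13:321  14:87  15:59
  16:101  17:38  18:322  19:275
Giant step factor: 188^(-20) ≡ 362 (mod 379).
Scan 7·362^i mod 379 for i = 0, 1, …:
  i=0: 7   i=1: 260   i=2: 128
Match at i=2, j=7: x = 2·20 + 7 = 47.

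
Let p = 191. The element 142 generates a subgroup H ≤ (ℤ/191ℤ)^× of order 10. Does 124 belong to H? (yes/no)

no

⟨142⟩ has order 10; its elements mod 191 are {1, 7, 39, 49, 82, 109, 142, 152, 184, 190}.
124 is not in this set.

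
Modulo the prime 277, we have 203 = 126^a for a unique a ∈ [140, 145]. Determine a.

144

Compute 126^140 mod 277 = 190, then multiply by 126 repeatedly:
  126^140=190  126^141=118  126^142=187  126^143=17  126^144=203
Found 203 at exponent 144.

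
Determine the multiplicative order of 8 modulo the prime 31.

5

The order of 8 must divide p − 1 = 30 = 2 · 3 · 5.
Divisors: 1, 2, 3, 5, 6, 10, 15, 30.
Check each in increasing order: 8^1 ≡ 8;  8^2 ≡ 2;  8^3 ≡ 16;  8^5 ≡ 1.
Smallest exponent giving 1 is 5.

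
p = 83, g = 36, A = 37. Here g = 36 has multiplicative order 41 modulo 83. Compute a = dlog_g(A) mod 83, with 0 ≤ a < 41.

8

Baby-step giant-step with m = ceil(sqrt(41)) = 7.
Baby table (36^j mod 83 for j=0..6):
  0:1  1:36  2:51  3:10  4:28  5:12  6:17
Giant step factor: 36^(-7) ≡ 75 (mod 83).
Scan 37·75^i mod 83 for i = 0, 1, …:
  i=0: 37   i=1: 36
Match at i=1, j=1: a = 1·7 + 1 = 8.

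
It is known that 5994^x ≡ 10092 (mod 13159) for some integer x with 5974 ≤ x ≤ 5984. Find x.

5975

Compute 5994^5974 mod 13159 = 1556, then multiply by 5994 repeatedly:
  5994^5974=1556  5994^5975=10092
Found 10092 at exponent 5975.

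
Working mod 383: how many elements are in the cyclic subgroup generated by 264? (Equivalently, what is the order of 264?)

The order of 264 must divide p − 1 = 382 = 2 · 191.
Divisors: 1, 2, 191, 382.
Check each in increasing order: 264^1 ≡ 264;  264^2 ≡ 373;  264^191 ≡ 382;  264^382 ≡ 1.
Smallest exponent giving 1 is 382.

382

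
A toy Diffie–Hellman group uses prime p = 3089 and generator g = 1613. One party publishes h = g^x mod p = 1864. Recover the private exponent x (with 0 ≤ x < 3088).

Baby-step giant-step with m = ceil(sqrt(3088)) = 56.
Baby table (1613^j mod 3089 for j=0..55):
  0:1  1:1613  2:831  3:2866  4:1714  5:27  6:305  7:814
  8:157  9:3032  10:729  11:2057  12:355  13:1150  14:1550  15:1149
  16:3026  17:318  18:160  19:1693  20:133  21:1388  22:2408  23:1231
  24:2465  25:502  26:408  27:147  28:2347  29:1686  30:1198  31:1749
  32:880  33:1589  34:2276  35:1456  36:888  37:2137  38:2746  39:2761
  40:2244  41:2353  42:2097  43:6  44:411  45:1897  46:1751  47:1017
  48:162  49:1830  50:1795  51:942  52:2747  53:1285  54:3075  55:2130
Giant step factor: 1613^(-56) ≡ 1921 (mod 3089).
Scan 1864·1921^i mod 3089 for i = 0, 1, …:
  i=0: 1864   i=1: 593   i=2: 2401   i=3: 444
  i=4: 360   i=5: 2713   i=6: 530   i=7: 1849
  i=8: 2668   i=9: 577     …   i=20: 849
  i=21: 3026
Match at i=21, j=16: x = 21·56 + 16 = 1192.

1192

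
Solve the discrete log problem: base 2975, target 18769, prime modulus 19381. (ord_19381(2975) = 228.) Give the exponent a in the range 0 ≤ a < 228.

112

Baby-step giant-step with m = ceil(sqrt(228)) = 16.
Baby table (2975^j mod 19381 for j=0..15):
  0:1  1:2975  2:12889  3:9157  4:11770  5:13664  6:8443  7:149
  8:16893  9:1742  10:7723  11:9440  12:931  13:17623  14:2820  15:16908
Giant step factor: 2975^(-16) ≡ 3629 (mod 19381).
Scan 18769·3629^i mod 19381 for i = 0, 1, …:
  i=0: 18769   i=1: 7867   i=2: 1130   i=3: 11379
  i=4: 12861   i=5: 3121   i=6: 7605   i=7: 1
Match at i=7, j=0: a = 7·16 + 0 = 112.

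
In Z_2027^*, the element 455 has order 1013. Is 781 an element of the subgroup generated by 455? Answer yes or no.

781 ∈ ⟨455⟩ iff 781^1013 ≡ 1 (mod 2027), since |⟨455⟩| = 1013.
781^1013 mod 2027 = 2026.
Since 2026 ≠ 1, 781 does not lie in the subgroup.

no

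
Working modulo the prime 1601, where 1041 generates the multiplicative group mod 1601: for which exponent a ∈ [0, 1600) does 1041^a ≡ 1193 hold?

Baby-step giant-step with m = ceil(sqrt(1600)) = 40.
Baby table (1041^j mod 1601 for j=0..39):
  0:1  1:1041  2:1405  3:892  4:1593  5:1278  6:1568  7:869
  8:64  9:983  10:264  11:1053  12:1089  13:141  14:1090  15:1182
  16:894  17:473  18:886  19:150  20:853  21:1019  22:917  23:401
  24:1181  25:1454  26:669  27:1595  28:158  29:1176  30:1052  31:48
  32:337  33:198  34:1190  35:1217  36:506  37:17  38:86  39:1471
Giant step factor: 1041^(-40) ≡ 475 (mod 1601).
Scan 1193·475^i mod 1601 for i = 0, 1, …:
  i=0: 1193   i=1: 1522   i=2: 899   i=3: 1159
  i=4: 1382   i=5: 40   i=6: 1389   i=7: 163
  i=8: 577   i=9: 304     …   i=14: 755
  i=15: 1
Match at i=15, j=0: a = 15·40 + 0 = 600.

600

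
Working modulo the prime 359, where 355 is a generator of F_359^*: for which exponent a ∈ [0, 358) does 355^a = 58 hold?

Baby-step giant-step with m = ceil(sqrt(358)) = 19.
Baby table (355^j mod 359 for j=0..18):
  0:1  1:355  2:16  3:295  4:256  5:53  6:147  7:130
  8:198  9:285  10:296  11:252  12:69  13:83  14:27  15:251
  16:73  17:67  18:91
Giant step factor: 355^(-19) ≡ 287 (mod 359).
Scan 58·287^i mod 359 for i = 0, 1, …:
  i=0: 58   i=1: 132   i=2: 189   i=3: 34
  i=4: 65   i=5: 346   i=6: 218   i=7: 100
  i=8: 339   i=9: 4     …   i=17: 11
  i=18: 285
Match at i=18, j=9: a = 18·19 + 9 = 351.

351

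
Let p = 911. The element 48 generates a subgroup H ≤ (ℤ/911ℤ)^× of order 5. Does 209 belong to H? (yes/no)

no

⟨48⟩ has order 5; its elements mod 911 are {1, 19, 48, 361, 482}.
209 is not in this set.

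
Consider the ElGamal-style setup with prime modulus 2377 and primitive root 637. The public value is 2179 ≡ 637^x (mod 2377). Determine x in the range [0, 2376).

810

Baby-step giant-step with m = ceil(sqrt(2376)) = 49.
Baby table (637^j mod 2377 for j=0..48):
  0:1  1:637  2:1679  3:2250  4:2296  5:697  6:1867  7:779
  8:1807  9:591  10:901  11:1080  12:1007  13:2046  14:706  15:469
  16:1628  17:664  18:2239  19:43  20:1244  21:887  22:1670  23:1271
  24:1447  25:1840  26:219  27:1637  28:1643  29:711  30:1277  31:515
  32:29  33:1834  34:1151  35:1071  36:28  37:1197  38:1849  39:1198
  40:109  41:500  42:2359  43:419  44:679  45:2286  46:1458  47:1716
  48:2049
Giant step factor: 637^(-49) ≡ 1654 (mod 2377).
Scan 2179·1654^i mod 2377 for i = 0, 1, …:
  i=0: 2179   i=1: 534   i=2: 1369   i=3: 1422
  i=4: 1135   i=5: 1837   i=6: 592   i=7: 2221
  i=8: 1069   i=9: 2015     …   i=15: 266
  i=16: 219
Match at i=16, j=26: x = 16·49 + 26 = 810.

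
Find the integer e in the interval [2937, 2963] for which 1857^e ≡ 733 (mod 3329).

2951

Compute 1857^2937 mod 3329 = 817, then multiply by 1857 repeatedly:
  1857^2937=817  1857^2938=2474  1857^2939=198  1857^2940=1496  1857^2941=1686
  1857^2942=1642  1857^2943=3159  1857^2944=565  1857^2945=570  1857^2946=3197
  1857^2947=1222  1857^2948=2205  1857^2949=15  1857^2950=1223  1857^2951=733
Found 733 at exponent 2951.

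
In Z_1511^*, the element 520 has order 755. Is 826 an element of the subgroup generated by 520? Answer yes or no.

no

826 ∈ ⟨520⟩ iff 826^755 ≡ 1 (mod 1511), since |⟨520⟩| = 755.
826^755 mod 1511 = 1510.
Since 1510 ≠ 1, 826 does not lie in the subgroup.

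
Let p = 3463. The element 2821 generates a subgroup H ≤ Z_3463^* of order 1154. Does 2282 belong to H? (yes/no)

yes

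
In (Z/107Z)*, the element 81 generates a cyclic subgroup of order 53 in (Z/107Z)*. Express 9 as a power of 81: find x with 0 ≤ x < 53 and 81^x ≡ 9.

Successive powers of 81 modulo 107:
  81^0=1  81^1=81  81^2=34  81^3=79  81^4=86  81^5=11
  81^6=35  81^7=53  81^8=13  81^9=90  81^10=14  81^11=64
  81^12=48  81^13=36  81^14=27  81^15=47  81^16=62  81^17=100
  81^18=75  81^19=83  81^20=89  81^21=40  81^22=30  81^23=76
  81^24=57  81^25=16  81^26=12  81^27=9
So 81^27 ≡ 9 (mod 107), giving x = 27.

27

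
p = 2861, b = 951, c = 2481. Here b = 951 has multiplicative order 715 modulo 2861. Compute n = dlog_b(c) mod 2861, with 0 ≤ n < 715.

213

Baby-step giant-step with m = ceil(sqrt(715)) = 27.
Baby table (951^j mod 2861 for j=0..26):
  0:1  1:951  2:325  3:87  4:2629  5:2526  6:1847  7:2704
  8:2326  9:473  10:646  11:2092  12:1097  13:1843  14:1761  15:1026
  16:125  17:1574  18:571  19:2292  20:2471  21:1040  22:1995  23:402
  24:1789  25:1905  26:642
Giant step factor: 951^(-27) ≡ 249 (mod 2861).
Scan 2481·249^i mod 2861 for i = 0, 1, …:
  i=0: 2481   i=1: 2654   i=2: 2816   i=3: 239
  i=4: 2291   i=5: 1120   i=6: 1363   i=7: 1789
Match at i=7, j=24: n = 7·27 + 24 = 213.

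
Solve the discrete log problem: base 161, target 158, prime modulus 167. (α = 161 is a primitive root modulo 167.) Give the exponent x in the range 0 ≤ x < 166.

129

Baby-step giant-step with m = ceil(sqrt(166)) = 13.
Baby table (161^j mod 167 for j=0..12):
  0:1  1:161  2:36  3:118  4:127  5:73  6:63  7:123
  8:97  9:86  10:152  11:90  12:128
Giant step factor: 161^(-13) ≡ 5 (mod 167).
Scan 158·5^i mod 167 for i = 0, 1, …:
  i=0: 158   i=1: 122   i=2: 109   i=3: 44
  i=4: 53   i=5: 98   i=6: 156   i=7: 112
  i=8: 59   i=9: 128
Match at i=9, j=12: x = 9·13 + 12 = 129.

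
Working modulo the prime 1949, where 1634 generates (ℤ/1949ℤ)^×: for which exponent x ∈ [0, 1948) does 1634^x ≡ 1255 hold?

Baby-step giant-step with m = ceil(sqrt(1948)) = 45.
Baby table (1634^j mod 1949 for j=0..44):
  0:1  1:1634  2:1775  3:238  4:1041  5:1466  6:123  7:235
  8:37  9:39  10:1358  11:1010  12:1486  13:1619  14:653  15:899
  16:1369  17:1443  18:1521  19:339  20:410  21:1433  22:773  23:130
  24:1928  25:768  26:1705  27:849  28:1527  29:398  30:1315  31:912
  32:1172  33:1130  34:717  35:229  36:1927  37:1083  38:1879  39:611
  40:486  41:881  42:1192  43:677  44:1135
Giant step factor: 1634^(-45) ≡ 1238 (mod 1949).
Scan 1255·1238^i mod 1949 for i = 0, 1, …:
  i=0: 1255   i=1: 337   i=2: 120   i=3: 436
  i=4: 1844   i=5: 593   i=6: 1310   i=7: 212
  i=8: 1290   i=9: 789     …   i=33: 489
  i=34: 1192
Match at i=34, j=42: x = 34·45 + 42 = 1572.

1572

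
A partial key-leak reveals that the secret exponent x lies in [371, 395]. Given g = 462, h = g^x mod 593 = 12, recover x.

377

Compute 462^371 mod 593 = 354, then multiply by 462 repeatedly:
  462^371=354  462^372=473  462^373=302  462^374=169  462^375=395
  462^376=439  462^377=12
Found 12 at exponent 377.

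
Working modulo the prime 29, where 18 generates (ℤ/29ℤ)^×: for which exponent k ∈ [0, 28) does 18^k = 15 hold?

5

Successive powers of 18 modulo 29:
  18^0=1  18^1=18  18^2=5  18^3=3  18^4=25  18^5=15
So 18^5 ≡ 15 (mod 29), giving k = 5.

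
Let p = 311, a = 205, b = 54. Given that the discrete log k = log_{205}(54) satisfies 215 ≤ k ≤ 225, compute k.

Compute 205^215 mod 311 = 279, then multiply by 205 repeatedly:
  205^215=279  205^216=282  205^217=275  205^218=84  205^219=115
  205^220=250  205^221=246  205^222=48  205^223=199  205^224=54
Found 54 at exponent 224.

224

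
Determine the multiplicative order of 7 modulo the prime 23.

22

The order of 7 must divide p − 1 = 22 = 2 · 11.
Divisors: 1, 2, 11, 22.
Check each in increasing order: 7^1 ≡ 7;  7^2 ≡ 3;  7^11 ≡ 22;  7^22 ≡ 1.
Smallest exponent giving 1 is 22.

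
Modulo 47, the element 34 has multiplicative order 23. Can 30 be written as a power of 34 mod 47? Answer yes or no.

no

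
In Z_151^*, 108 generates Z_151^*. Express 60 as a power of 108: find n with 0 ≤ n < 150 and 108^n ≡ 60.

51

Baby-step giant-step with m = ceil(sqrt(150)) = 13.
Baby table (108^j mod 151 for j=0..12):
  0:1  1:108  2:37  3:70  4:10  5:23  6:68  7:96
  8:100  9:79  10:76  11:54  12:94
Giant step factor: 108^(-13) ≡ 82 (mod 151).
Scan 60·82^i mod 151 for i = 0, 1, …:
  i=0: 60   i=1: 88   i=2: 119   i=3: 94
Match at i=3, j=12: n = 3·13 + 12 = 51.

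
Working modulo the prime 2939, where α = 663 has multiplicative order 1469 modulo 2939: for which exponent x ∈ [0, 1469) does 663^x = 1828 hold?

Baby-step giant-step with m = ceil(sqrt(1469)) = 39.
Baby table (663^j mod 2939 for j=0..38):
  0:1  1:663  2:1658  3:68  4:999  5:1062  6:1685  7:335
  8:1680  9:2898  10:2207  11:2558  12:151  13:187  14:543  15:1451
  16:960  17:1656  18:1681  19:622  20:926  21:2626  22:1150  23:1249
  24:2228  25:1786  26:2640  27:1615  28:949  29:241  30:1077  31:2813
  32:1693  33:2700  34:249  35:503  36:1382  37:2237  38:1875
Giant step factor: 663^(-39) ≡ 449 (mod 2939).
Scan 1828·449^i mod 2939 for i = 0, 1, …:
  i=0: 1828   i=1: 791   i=2: 2479   i=3: 2129
  i=4: 746   i=5: 2847   i=6: 2777   i=7: 737
  i=8: 1745   i=9: 1731     …   i=31: 2050
  i=32: 543
Match at i=32, j=14: x = 32·39 + 14 = 1262.

1262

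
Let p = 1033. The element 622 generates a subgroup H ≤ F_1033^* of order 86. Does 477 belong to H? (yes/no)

no

477 ∈ ⟨622⟩ iff 477^86 ≡ 1 (mod 1033), since |⟨622⟩| = 86.
477^86 mod 1033 = 664.
Since 664 ≠ 1, 477 does not lie in the subgroup.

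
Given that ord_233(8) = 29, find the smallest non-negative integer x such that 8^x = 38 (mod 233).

Successive powers of 8 modulo 233:
  8^0=1  8^1=8  8^2=64  8^3=46  8^4=135  8^5=148
  8^6=19  8^7=152  8^8=51  8^9=175  8^10=2  8^11=16
  8^12=128  8^13=92  8^14=37  8^15=63  8^16=38
So 8^16 ≡ 38 (mod 233), giving x = 16.

16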